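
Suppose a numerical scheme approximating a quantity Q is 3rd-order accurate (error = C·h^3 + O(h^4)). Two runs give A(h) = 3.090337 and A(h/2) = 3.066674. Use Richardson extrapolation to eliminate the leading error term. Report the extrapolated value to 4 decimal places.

Extrapolated value = (8·A(h/2) − A(h)) / (8 − 1)
= (8·3.066674 − 3.090337) / 7
= 21.443055 / 7 = 3.063294

3.0633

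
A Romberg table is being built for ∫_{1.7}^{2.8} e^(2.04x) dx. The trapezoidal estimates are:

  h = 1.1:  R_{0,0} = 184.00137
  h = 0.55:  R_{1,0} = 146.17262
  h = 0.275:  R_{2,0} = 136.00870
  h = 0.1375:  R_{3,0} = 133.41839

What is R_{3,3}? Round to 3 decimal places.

Richardson extrapolation on the trapezoidal column (denominator 4−1=3):
R_{1,1} = 146.17262 + (146.17262 − 184.00137)/3 = 133.56304
R_{2,1} = 136.00870 + (136.00870 − 146.17262)/3 = 132.62073
R_{3,1} = (4·133.41839 − 136.00870) / 3 = 132.55495
R_{2,2} = 132.62073 + (132.62073 − 133.56304)/15 = 132.55791
R_{3,2} = (16·132.55495 − 132.62073) / 15 = 132.55056
R_{3,3} = 132.55056 + (132.55056 − 132.55791)/63 = 132.55044

132.550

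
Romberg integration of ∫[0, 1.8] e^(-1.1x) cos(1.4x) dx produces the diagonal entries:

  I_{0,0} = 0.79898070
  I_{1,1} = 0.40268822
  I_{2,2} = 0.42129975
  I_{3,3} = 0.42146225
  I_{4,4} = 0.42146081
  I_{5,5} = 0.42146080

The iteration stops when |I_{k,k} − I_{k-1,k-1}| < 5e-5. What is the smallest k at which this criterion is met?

|I_{1,1} − I_{0,0}| = 0.39629248 ≥ 5e-5
|I_{2,2} − I_{1,1}| = 0.01861153 ≥ 5e-5
|I_{3,3} − I_{2,2}| = 0.00016250 ≥ 5e-5
|I_{4,4} − I_{3,3}| = 0.00000144 < 5e-5

k = 4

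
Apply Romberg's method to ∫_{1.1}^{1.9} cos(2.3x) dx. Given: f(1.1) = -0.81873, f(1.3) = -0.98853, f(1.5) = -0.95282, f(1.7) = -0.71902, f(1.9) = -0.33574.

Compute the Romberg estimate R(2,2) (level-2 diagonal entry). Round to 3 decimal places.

R(0,0) (trapezoid, 1 panel, h=0.8000): -0.46179
R(1,0) (trapezoid, 2 panels, h=0.4000): -0.61202
R(2,0) (trapezoid, 4 panels, h=0.2000): -0.64752
R(1,1) = -0.61202 + (-0.61202 − (-0.46179))/3 = -0.66210
R(2,1) = -0.64752 + (-0.64752 − (-0.61202))/3 = -0.65935
R(2,2) = -0.65935 + (-0.65935 − (-0.66210))/15 = -0.65917

-0.659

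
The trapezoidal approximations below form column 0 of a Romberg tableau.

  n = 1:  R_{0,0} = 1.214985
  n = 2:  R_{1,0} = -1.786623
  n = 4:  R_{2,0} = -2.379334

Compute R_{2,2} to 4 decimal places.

-2.5629

Richardson extrapolation on the trapezoidal column (denominator 4−1=3):
R_{1,1} = -1.786623 + (-1.786623 − 1.214985)/3 = -2.787159
R_{2,1} = (4·(-2.379334) − (-1.786623)) / 3 = -2.576904
R_{2,2} = (16·(-2.576904) − (-2.787159)) / 15 = -2.562887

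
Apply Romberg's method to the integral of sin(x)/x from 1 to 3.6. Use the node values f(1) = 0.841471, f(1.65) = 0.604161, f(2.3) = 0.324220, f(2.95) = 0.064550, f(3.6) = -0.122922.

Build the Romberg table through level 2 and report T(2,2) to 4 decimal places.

0.8759

T(0,0) (trapezoid, 1 panel, h=2.6000): 0.934114
T(1,0) (trapezoid, 2 panels, h=1.3000): 0.888543
T(2,0) (trapezoid, 4 panels, h=0.6500): 0.878934
T(1,1) = 0.888543 + (0.888543 − 0.934114)/3 = 0.873353
T(2,1) = 0.878934 + (0.878934 − 0.888543)/3 = 0.875731
T(2,2) = 0.875731 + (0.875731 − 0.873353)/15 = 0.875890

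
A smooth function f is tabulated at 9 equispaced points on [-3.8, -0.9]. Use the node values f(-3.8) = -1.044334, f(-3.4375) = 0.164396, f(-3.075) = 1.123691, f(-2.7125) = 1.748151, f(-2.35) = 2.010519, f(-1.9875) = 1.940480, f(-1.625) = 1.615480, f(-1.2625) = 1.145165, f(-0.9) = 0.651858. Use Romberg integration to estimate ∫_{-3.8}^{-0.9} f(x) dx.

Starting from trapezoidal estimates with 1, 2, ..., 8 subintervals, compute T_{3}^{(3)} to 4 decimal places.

3.5157

T_{0}^{(0)} (trapezoid, 1 panel, h=2.9000): -0.569090
T_{1}^{(0)} (trapezoid, 2 panels, h=1.4500): 2.630707
T_{2}^{(0)} (trapezoid, 4 panels, h=0.7250): 3.301253
T_{3}^{(0)} (trapezoid, 8 panels, h=0.3625): 3.462471
T_{1}^{(1)} = 2.630707 + (2.630707 − (-0.569090))/3 = 3.697306
T_{2}^{(1)} = 3.301253 + (3.301253 − 2.630707)/3 = 3.524768
T_{3}^{(1)} = 3.462471 + (3.462471 − 3.301253)/3 = 3.516210
T_{2}^{(2)} = 3.524768 + (3.524768 − 3.697306)/15 = 3.513265
T_{3}^{(2)} = 3.516210 + (3.516210 − 3.524768)/15 = 3.515639
T_{3}^{(3)} = 3.515639 + (3.515639 − 3.513265)/63 = 3.515677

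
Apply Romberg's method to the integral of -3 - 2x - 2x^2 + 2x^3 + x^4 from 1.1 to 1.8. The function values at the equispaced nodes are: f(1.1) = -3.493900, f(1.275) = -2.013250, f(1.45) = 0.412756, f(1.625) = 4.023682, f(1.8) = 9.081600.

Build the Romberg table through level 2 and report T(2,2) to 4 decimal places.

0.8431

T(0,0) (trapezoid, 1 panel, h=0.7000): 1.955695
T(1,0) (trapezoid, 2 panels, h=0.3500): 1.122312
T(2,0) (trapezoid, 4 panels, h=0.1750): 0.912982
T(1,1) = 1.122312 + (1.122312 − 1.955695)/3 = 0.844518
T(2,1) = 0.912982 + (0.912982 − 1.122312)/3 = 0.843205
T(2,2) = 0.843205 + (0.843205 − 0.844518)/15 = 0.843117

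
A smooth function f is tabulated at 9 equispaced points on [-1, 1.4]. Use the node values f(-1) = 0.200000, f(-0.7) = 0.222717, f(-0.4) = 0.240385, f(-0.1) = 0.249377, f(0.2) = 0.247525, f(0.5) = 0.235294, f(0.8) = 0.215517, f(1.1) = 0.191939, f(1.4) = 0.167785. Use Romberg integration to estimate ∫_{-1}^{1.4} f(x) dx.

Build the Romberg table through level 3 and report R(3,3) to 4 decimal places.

R(0,0) (trapezoid, 1 panel, h=2.4000): 0.441342
R(1,0) (trapezoid, 2 panels, h=1.2000): 0.517701
R(2,0) (trapezoid, 4 panels, h=0.6000): 0.532392
R(3,0) (trapezoid, 8 panels, h=0.3000): 0.535994
R(1,1) = 0.517701 + (0.517701 − 0.441342)/3 = 0.543154
R(2,1) = 0.532392 + (0.532392 − 0.517701)/3 = 0.537289
R(3,1) = 0.535994 + (0.535994 − 0.532392)/3 = 0.537195
R(2,2) = 0.537289 + (0.537289 − 0.543154)/15 = 0.536898
R(3,2) = 0.537195 + (0.537195 − 0.537289)/15 = 0.537189
R(3,3) = 0.537189 + (0.537189 − 0.536898)/63 = 0.537194

0.5372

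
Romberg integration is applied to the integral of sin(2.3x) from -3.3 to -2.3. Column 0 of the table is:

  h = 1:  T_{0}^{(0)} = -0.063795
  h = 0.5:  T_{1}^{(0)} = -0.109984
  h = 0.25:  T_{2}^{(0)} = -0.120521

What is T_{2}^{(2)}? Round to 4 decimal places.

T_{1}^{(1)} = -0.109984 + (-0.109984 − (-0.063795))/3 = -0.125380
T_{2}^{(1)} = -0.120521 + (-0.120521 − (-0.109984))/3 = -0.124033
T_{2}^{(2)} = (16·(-0.124033) − (-0.125380)) / 15 = -0.123943

-0.1239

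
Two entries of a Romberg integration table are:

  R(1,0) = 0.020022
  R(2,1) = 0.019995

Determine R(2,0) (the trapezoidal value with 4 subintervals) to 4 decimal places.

0.0200

From R(2,1) = (4·R(2,0) − R(1,0))/3, solve for R(2,0):
4·R(2,0) = 3·0.019995 + 0.020022 = 0.080007
R(2,0) = 0.020002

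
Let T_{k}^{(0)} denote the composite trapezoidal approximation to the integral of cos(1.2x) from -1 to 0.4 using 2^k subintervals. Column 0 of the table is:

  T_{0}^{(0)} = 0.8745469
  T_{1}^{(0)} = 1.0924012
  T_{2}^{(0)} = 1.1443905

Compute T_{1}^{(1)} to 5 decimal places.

1.16502

Richardson extrapolation on the trapezoidal column (denominator 4−1=3):
T_{1}^{(1)} = (4·1.0924012 − 0.8745469) / 3 = 1.1650193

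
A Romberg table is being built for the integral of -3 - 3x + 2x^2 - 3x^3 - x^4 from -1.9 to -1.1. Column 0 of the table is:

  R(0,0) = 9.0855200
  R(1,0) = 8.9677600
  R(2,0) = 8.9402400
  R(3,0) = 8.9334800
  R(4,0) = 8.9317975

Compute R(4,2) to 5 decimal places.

Richardson extrapolation on the trapezoidal column (denominator 4−1=3):
R(3,1) = (4·8.9334800 − 8.9402400) / 3 = 8.9312267
R(4,1) = (4·8.9317975 − 8.9334800) / 3 = 8.9312367
R(4,2) = 8.9312367 + (8.9312367 − 8.9312267)/15 = 8.9312374

8.93124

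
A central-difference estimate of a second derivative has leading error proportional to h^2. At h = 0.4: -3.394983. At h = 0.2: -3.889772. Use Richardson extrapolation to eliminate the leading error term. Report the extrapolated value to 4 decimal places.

Extrapolated value = (4·A(h/2) − A(h)) / (4 − 1)
= (4·(-3.889772) − (-3.394983)) / 3
= -12.164105 / 3 = -4.054702

-4.0547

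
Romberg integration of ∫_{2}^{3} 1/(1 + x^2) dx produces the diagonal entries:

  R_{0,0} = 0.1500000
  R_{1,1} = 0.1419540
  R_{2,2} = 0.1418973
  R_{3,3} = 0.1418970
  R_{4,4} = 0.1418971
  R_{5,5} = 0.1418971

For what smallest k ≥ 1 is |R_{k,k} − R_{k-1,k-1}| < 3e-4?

|R_{1,1} − R_{0,0}| = 0.0080460 ≥ 3e-4
|R_{2,2} − R_{1,1}| = 0.0000567 < 3e-4

k = 2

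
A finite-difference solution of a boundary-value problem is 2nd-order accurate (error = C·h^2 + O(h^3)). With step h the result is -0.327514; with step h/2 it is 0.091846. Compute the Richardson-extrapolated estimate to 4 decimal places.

The leading error scales as h^2; refining by a factor of 2 reduces it by 2^2 = 4.
Extrapolated value = (4·A(h/2) − A(h)) / (4 − 1)
= (4·0.091846 − (-0.327514)) / 3
= 0.694898 / 3 = 0.231633

0.2316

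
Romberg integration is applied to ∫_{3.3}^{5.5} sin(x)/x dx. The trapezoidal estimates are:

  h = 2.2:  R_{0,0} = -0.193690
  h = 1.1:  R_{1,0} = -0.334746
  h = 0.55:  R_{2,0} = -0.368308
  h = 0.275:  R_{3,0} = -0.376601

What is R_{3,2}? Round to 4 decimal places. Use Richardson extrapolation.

Richardson extrapolation on the trapezoidal column (denominator 4−1=3):
R_{2,1} = (4·(-0.368308) − (-0.334746)) / 3 = -0.379495
R_{3,1} = -0.376601 + (-0.376601 − (-0.368308))/3 = -0.379365
R_{3,2} = (16·(-0.379365) − (-0.379495)) / 15 = -0.379356

-0.3794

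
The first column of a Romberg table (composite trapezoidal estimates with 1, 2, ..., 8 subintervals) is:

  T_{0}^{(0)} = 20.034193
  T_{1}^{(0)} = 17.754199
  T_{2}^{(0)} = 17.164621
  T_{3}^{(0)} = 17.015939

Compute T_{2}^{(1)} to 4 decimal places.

16.9681

T_{2}^{(1)} = 17.164621 + (17.164621 − 17.754199)/3 = 16.968095
(Column j=1 coincides with Simpson's rule on the same nodes.)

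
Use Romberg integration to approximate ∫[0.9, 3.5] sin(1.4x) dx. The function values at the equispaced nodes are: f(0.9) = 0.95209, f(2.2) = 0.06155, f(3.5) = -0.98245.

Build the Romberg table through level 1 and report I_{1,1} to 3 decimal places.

0.094

I_{0,0} (trapezoid, 1 panel, h=2.6000): -0.03947
I_{1,0} (trapezoid, 2 panels, h=1.3000): 0.06028
I_{1,1} = 0.06028 + (0.06028 − (-0.03947))/3 = 0.09353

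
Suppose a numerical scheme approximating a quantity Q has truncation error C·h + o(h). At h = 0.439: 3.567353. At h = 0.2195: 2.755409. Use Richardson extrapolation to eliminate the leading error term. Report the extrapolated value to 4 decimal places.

The leading error scales as h; refining by a factor of 2 reduces it by 2^1 = 2.
Extrapolated value = (2·A(h/2) − A(h)) / (2 − 1)
= (2·2.755409 − 3.567353) / 1
= 1.943465 / 1 = 1.943465

1.9435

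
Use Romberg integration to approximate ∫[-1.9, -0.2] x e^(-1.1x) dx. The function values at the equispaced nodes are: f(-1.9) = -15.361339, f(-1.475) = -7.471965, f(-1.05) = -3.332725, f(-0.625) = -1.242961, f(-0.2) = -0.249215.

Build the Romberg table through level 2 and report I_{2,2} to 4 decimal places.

-8.0872

I_{0,0} (trapezoid, 1 panel, h=1.7000): -13.268971
I_{1,0} (trapezoid, 2 panels, h=0.8500): -9.467302
I_{2,0} (trapezoid, 4 panels, h=0.4250): -8.437494
I_{1,1} = -9.467302 + (-9.467302 − (-13.268971))/3 = -8.200079
I_{2,1} = -8.437494 + (-8.437494 − (-9.467302))/3 = -8.094225
I_{2,2} = -8.094225 + (-8.094225 − (-8.200079))/15 = -8.087168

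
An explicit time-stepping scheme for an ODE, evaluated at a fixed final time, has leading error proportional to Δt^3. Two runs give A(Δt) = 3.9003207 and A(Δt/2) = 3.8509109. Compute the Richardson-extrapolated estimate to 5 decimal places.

3.84385

The leading error scales as Δt^3; refining by a factor of 2 reduces it by 2^3 = 8.
Extrapolated value = (8·A(Δt/2) − A(Δt)) / (8 − 1)
= (8·3.8509109 − 3.9003207) / 7
= 26.9069665 / 7 = 3.8438524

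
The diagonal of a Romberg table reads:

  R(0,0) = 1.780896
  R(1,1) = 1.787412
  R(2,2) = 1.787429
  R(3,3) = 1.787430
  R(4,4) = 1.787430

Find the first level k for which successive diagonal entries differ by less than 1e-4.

|R(1,1) − R(0,0)| = 0.006516 ≥ 1e-4
|R(2,2) − R(1,1)| = 0.000017 < 1e-4

k = 2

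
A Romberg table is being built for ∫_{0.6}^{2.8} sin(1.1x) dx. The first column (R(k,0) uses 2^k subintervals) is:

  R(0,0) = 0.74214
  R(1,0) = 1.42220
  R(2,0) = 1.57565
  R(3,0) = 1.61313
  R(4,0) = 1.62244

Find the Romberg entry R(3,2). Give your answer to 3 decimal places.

Richardson extrapolation on the trapezoidal column (denominator 4−1=3):
R(2,1) = 1.57565 + (1.57565 − 1.42220)/3 = 1.62680
R(3,1) = 1.61313 + (1.61313 − 1.57565)/3 = 1.62562
R(3,2) = 1.62562 + (1.62562 − 1.62680)/15 = 1.62554

1.626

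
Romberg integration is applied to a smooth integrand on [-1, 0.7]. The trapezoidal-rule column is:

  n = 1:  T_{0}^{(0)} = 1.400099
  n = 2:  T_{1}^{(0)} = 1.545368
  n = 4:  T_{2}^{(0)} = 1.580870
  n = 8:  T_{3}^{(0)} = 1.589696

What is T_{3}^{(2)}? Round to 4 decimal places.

1.5926

T_{2}^{(1)} = 1.580870 + (1.580870 − 1.545368)/3 = 1.592704
T_{3}^{(1)} = (4·1.589696 − 1.580870) / 3 = 1.592638
T_{3}^{(2)} = (16·1.592638 − 1.592704) / 15 = 1.592634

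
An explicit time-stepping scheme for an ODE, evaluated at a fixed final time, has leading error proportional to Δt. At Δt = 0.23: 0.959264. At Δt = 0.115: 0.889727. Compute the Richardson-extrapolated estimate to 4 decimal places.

0.8202

Extrapolated value = (2·A(Δt/2) − A(Δt)) / (2 − 1)
= (2·0.889727 − 0.959264) / 1
= 0.820190 / 1 = 0.820190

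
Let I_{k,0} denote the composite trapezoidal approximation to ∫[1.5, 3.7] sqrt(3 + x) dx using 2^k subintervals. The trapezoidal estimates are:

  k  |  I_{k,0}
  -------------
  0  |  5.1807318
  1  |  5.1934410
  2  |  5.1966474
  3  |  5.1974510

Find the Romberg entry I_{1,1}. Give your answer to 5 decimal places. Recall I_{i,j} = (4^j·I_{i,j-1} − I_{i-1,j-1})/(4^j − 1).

5.19768

Richardson extrapolation on the trapezoidal column (denominator 4−1=3):
I_{1,1} = 5.1934410 + (5.1934410 − 5.1807318)/3 = 5.1976774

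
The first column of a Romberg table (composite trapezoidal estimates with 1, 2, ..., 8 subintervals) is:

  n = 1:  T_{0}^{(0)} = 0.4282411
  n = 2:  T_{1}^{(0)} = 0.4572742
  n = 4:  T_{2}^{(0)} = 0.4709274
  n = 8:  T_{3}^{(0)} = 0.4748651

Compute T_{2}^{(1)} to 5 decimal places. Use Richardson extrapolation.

0.47548

Richardson extrapolation on the trapezoidal column (denominator 4−1=3):
T_{2}^{(1)} = (4·0.4709274 − 0.4572742) / 3 = 0.4754785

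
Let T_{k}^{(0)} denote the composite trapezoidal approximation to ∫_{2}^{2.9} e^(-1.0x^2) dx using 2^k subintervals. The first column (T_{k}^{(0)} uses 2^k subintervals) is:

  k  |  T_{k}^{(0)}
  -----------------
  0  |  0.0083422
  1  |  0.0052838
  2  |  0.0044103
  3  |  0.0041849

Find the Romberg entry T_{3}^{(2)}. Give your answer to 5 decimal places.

0.00411

T_{2}^{(1)} = 0.0044103 + (0.0044103 − 0.0052838)/3 = 0.0041191
T_{3}^{(1)} = (4·0.0041849 − 0.0044103) / 3 = 0.0041098
T_{3}^{(2)} = 0.0041098 + (0.0041098 − 0.0041191)/15 = 0.0041092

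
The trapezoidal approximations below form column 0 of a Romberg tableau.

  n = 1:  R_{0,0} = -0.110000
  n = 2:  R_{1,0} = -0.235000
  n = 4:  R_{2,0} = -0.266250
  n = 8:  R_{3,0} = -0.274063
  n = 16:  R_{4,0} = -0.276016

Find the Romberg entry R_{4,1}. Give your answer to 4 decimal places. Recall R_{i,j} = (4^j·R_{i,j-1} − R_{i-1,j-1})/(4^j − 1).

-0.2767

R_{4,1} = (4·(-0.276016) − (-0.274063)) / 3 = -0.276667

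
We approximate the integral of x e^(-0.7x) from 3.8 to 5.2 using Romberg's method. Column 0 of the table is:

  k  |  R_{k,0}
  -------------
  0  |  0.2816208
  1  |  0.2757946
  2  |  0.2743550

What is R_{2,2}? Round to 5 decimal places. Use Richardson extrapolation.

0.27388

Richardson extrapolation on the trapezoidal column (denominator 4−1=3):
R_{1,1} = 0.2757946 + (0.2757946 − 0.2816208)/3 = 0.2738525
R_{2,1} = (4·0.2743550 − 0.2757946) / 3 = 0.2738751
R_{2,2} = 0.2738751 + (0.2738751 − 0.2738525)/15 = 0.2738766
(Column j=1 coincides with Simpson's rule on the same nodes.)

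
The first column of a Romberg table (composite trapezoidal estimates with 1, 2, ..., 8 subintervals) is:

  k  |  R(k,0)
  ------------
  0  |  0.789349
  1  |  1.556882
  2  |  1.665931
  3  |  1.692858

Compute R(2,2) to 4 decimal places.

1.6949

Richardson extrapolation on the trapezoidal column (denominator 4−1=3):
R(1,1) = (4·1.556882 − 0.789349) / 3 = 1.812726
R(2,1) = (4·1.665931 − 1.556882) / 3 = 1.702281
R(2,2) = 1.702281 + (1.702281 − 1.812726)/15 = 1.694918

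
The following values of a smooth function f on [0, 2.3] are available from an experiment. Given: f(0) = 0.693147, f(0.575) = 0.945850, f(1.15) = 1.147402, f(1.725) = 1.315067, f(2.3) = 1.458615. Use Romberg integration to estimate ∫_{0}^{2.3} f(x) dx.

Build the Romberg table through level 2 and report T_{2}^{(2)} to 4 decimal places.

T_{0}^{(0)} (trapezoid, 1 panel, h=2.3000): 2.474526
T_{1}^{(0)} (trapezoid, 2 panels, h=1.1500): 2.556775
T_{2}^{(0)} (trapezoid, 4 panels, h=0.5750): 2.578415
T_{1}^{(1)} = 2.556775 + (2.556775 − 2.474526)/3 = 2.584191
T_{2}^{(1)} = 2.578415 + (2.578415 − 2.556775)/3 = 2.585628
T_{2}^{(2)} = 2.585628 + (2.585628 − 2.584191)/15 = 2.585724

2.5857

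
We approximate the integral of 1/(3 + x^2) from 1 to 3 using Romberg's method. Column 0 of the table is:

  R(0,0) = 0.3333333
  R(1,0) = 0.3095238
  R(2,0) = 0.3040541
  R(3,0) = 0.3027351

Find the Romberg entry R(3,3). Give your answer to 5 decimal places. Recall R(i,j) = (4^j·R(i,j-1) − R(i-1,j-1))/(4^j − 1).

0.30230

Richardson extrapolation on the trapezoidal column (denominator 4−1=3):
R(1,1) = (4·0.3095238 − 0.3333333) / 3 = 0.3015873
R(2,1) = (4·0.3040541 − 0.3095238) / 3 = 0.3022309
R(3,1) = (4·0.3027351 − 0.3040541) / 3 = 0.3022954
R(2,2) = (16·0.3022309 − 0.3015873) / 15 = 0.3022738
R(3,2) = 0.3022954 + (0.3022954 − 0.3022309)/15 = 0.3022997
R(3,3) = (64·0.3022997 − 0.3022738) / 63 = 0.3023001
(Column j=1 coincides with Simpson's rule on the same nodes.)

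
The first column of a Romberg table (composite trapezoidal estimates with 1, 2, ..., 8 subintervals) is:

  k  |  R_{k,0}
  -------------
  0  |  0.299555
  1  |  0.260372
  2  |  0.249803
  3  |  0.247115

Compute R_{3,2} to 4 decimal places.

0.2462

Richardson extrapolation on the trapezoidal column (denominator 4−1=3):
R_{2,1} = 0.249803 + (0.249803 − 0.260372)/3 = 0.246280
R_{3,1} = 0.247115 + (0.247115 − 0.249803)/3 = 0.246219
R_{3,2} = (16·0.246219 − 0.246280) / 15 = 0.246215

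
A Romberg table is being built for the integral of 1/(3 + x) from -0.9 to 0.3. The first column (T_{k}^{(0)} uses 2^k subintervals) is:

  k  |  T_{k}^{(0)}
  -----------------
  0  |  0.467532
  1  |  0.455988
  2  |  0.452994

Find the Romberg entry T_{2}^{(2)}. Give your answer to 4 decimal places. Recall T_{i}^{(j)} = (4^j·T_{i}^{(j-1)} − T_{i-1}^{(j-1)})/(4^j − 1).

Richardson extrapolation on the trapezoidal column (denominator 4−1=3):
T_{1}^{(1)} = 0.455988 + (0.455988 − 0.467532)/3 = 0.452140
T_{2}^{(1)} = (4·0.452994 − 0.455988) / 3 = 0.451996
T_{2}^{(2)} = 0.451996 + (0.451996 − 0.452140)/15 = 0.451986

0.4520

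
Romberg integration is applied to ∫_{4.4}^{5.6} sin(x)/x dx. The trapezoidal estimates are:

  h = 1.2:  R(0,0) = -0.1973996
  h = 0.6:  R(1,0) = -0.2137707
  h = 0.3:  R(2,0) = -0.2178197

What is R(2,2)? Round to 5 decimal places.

R(1,1) = (4·(-0.2137707) − (-0.1973996)) / 3 = -0.2192277
R(2,1) = (4·(-0.2178197) − (-0.2137707)) / 3 = -0.2191694
R(2,2) = -0.2191694 + (-0.2191694 − (-0.2192277))/15 = -0.2191655

-0.21917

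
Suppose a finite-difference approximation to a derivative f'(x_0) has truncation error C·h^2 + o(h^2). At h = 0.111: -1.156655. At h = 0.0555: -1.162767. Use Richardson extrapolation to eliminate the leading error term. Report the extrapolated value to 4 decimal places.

The leading error scales as h^2; refining by a factor of 2 reduces it by 2^2 = 4.
Extrapolated value = (4·A(h/2) − A(h)) / (4 − 1)
= (4·(-1.162767) − (-1.156655)) / 3
= -3.494413 / 3 = -1.164804

-1.1648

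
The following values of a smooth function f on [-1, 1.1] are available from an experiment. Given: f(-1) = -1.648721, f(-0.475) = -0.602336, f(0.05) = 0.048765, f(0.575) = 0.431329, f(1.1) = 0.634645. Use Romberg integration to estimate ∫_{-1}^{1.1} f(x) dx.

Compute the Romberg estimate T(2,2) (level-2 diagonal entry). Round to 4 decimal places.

T(0,0) (trapezoid, 1 panel, h=2.1000): -1.064780
T(1,0) (trapezoid, 2 panels, h=1.0500): -0.481187
T(2,0) (trapezoid, 4 panels, h=0.5250): -0.330372
T(1,1) = -0.481187 + (-0.481187 − (-1.064780))/3 = -0.286656
T(2,1) = -0.330372 + (-0.330372 − (-0.481187))/3 = -0.280100
T(2,2) = -0.280100 + (-0.280100 − (-0.286656))/15 = -0.279663

-0.2797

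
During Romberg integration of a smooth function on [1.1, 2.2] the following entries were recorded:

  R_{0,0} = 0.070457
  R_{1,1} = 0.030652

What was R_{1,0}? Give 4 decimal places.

0.0406

From R_{1,1} = (4·R_{1,0} − R_{0,0})/3, solve for R_{1,0}:
4·R_{1,0} = 3·0.030652 + 0.070457 = 0.162413
R_{1,0} = 0.040603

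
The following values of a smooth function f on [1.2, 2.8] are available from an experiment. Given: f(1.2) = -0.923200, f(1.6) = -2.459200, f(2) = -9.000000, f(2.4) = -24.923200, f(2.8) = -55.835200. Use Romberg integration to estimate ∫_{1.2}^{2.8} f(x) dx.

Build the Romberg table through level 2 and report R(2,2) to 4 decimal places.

-24.5608

R(0,0) (trapezoid, 1 panel, h=1.6000): -45.406720
R(1,0) (trapezoid, 2 panels, h=0.8000): -29.903360
R(2,0) (trapezoid, 4 panels, h=0.4000): -25.904640
R(1,1) = -29.903360 + (-29.903360 − (-45.406720))/3 = -24.735573
R(2,1) = -25.904640 + (-25.904640 − (-29.903360))/3 = -24.571733
R(2,2) = -24.571733 + (-24.571733 − (-24.735573))/15 = -24.560810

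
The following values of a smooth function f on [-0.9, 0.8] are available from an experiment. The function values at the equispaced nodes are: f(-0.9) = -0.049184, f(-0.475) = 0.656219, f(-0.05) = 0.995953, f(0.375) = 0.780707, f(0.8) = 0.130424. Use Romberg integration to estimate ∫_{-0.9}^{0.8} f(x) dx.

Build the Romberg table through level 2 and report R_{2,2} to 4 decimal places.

R_{0,0} (trapezoid, 1 panel, h=1.7000): 0.069054
R_{1,0} (trapezoid, 2 panels, h=0.8500): 0.881087
R_{2,0} (trapezoid, 4 panels, h=0.4250): 1.051237
R_{1,1} = 0.881087 + (0.881087 − 0.069054)/3 = 1.151765
R_{2,1} = 1.051237 + (1.051237 − 0.881087)/3 = 1.107954
R_{2,2} = 1.107954 + (1.107954 − 1.151765)/15 = 1.105033

1.1050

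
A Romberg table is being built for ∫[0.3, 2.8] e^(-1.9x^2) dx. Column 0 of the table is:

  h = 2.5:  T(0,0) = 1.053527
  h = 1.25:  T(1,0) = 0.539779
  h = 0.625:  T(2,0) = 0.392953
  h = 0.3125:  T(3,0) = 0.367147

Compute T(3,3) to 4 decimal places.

T(1,1) = 0.539779 + (0.539779 − 1.053527)/3 = 0.368530
T(2,1) = 0.392953 + (0.392953 − 0.539779)/3 = 0.344011
T(3,1) = 0.367147 + (0.367147 − 0.392953)/3 = 0.358545
T(2,2) = (16·0.344011 − 0.368530) / 15 = 0.342376
T(3,2) = (16·0.358545 − 0.344011) / 15 = 0.359514
T(3,3) = (64·0.359514 − 0.342376) / 63 = 0.359786

0.3598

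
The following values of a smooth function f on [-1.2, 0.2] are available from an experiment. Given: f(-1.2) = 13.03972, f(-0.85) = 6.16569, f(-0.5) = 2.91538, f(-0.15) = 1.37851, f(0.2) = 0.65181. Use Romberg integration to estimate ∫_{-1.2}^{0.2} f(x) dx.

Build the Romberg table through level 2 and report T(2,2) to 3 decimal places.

5.790

T(0,0) (trapezoid, 1 panel, h=1.4000): 9.58407
T(1,0) (trapezoid, 2 panels, h=0.7000): 6.83280
T(2,0) (trapezoid, 4 panels, h=0.3500): 6.05687
T(1,1) = 6.83280 + (6.83280 − 9.58407)/3 = 5.91571
T(2,1) = 6.05687 + (6.05687 − 6.83280)/3 = 5.79823
T(2,2) = 5.79823 + (5.79823 − 5.91571)/15 = 5.79040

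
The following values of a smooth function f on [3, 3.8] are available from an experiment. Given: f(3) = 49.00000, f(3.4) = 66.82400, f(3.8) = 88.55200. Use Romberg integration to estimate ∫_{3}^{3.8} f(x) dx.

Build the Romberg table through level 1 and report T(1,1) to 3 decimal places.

53.980

T(0,0) (trapezoid, 1 panel, h=0.8000): 55.02080
T(1,0) (trapezoid, 2 panels, h=0.4000): 54.24000
T(1,1) = 54.24000 + (54.24000 − 55.02080)/3 = 53.97973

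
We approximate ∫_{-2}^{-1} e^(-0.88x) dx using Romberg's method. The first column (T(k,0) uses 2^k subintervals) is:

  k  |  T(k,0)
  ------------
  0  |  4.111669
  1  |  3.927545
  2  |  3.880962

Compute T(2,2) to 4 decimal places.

3.8654

Richardson extrapolation on the trapezoidal column (denominator 4−1=3):
T(1,1) = 3.927545 + (3.927545 − 4.111669)/3 = 3.866170
T(2,1) = (4·3.880962 − 3.927545) / 3 = 3.865434
T(2,2) = 3.865434 + (3.865434 − 3.866170)/15 = 3.865385
(Column j=1 coincides with Simpson's rule on the same nodes.)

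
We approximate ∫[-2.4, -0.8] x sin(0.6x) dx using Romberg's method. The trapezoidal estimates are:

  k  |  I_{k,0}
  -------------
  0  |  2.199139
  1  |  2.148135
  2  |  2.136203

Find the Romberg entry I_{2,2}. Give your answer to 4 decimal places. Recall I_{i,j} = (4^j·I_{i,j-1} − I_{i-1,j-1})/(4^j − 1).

Richardson extrapolation on the trapezoidal column (denominator 4−1=3):
I_{1,1} = 2.148135 + (2.148135 − 2.199139)/3 = 2.131134
I_{2,1} = 2.136203 + (2.136203 − 2.148135)/3 = 2.132226
I_{2,2} = 2.132226 + (2.132226 − 2.131134)/15 = 2.132299
(Column j=1 coincides with Simpson's rule on the same nodes.)

2.1323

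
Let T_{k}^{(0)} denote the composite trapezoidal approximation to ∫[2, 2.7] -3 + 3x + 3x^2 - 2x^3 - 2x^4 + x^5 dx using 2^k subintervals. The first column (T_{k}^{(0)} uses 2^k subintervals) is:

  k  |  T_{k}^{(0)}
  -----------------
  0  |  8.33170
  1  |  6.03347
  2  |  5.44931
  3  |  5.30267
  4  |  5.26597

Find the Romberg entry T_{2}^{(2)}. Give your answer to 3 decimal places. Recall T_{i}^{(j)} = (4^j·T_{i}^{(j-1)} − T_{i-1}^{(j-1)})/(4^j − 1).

5.254

T_{1}^{(1)} = 6.03347 + (6.03347 − 8.33170)/3 = 5.26739
T_{2}^{(1)} = (4·5.44931 − 6.03347) / 3 = 5.25459
T_{2}^{(2)} = (16·5.25459 − 5.26739) / 15 = 5.25374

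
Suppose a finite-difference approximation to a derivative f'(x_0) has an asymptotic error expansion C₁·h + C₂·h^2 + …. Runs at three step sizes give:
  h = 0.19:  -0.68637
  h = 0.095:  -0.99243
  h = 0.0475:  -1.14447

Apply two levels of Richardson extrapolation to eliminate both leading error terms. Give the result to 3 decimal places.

First eliminate the h term (factor 2^1 = 2):
  B₁ = (2·(-0.99243) − (-0.68637))/1 = -1.29849
  B₂ = (2·(-1.14447) − (-0.99243))/1 = -1.29651
Then eliminate the h^2 term (factor 2^2 = 4):
  (4·(-1.29651) − (-1.29849))/3 = -1.29585

-1.296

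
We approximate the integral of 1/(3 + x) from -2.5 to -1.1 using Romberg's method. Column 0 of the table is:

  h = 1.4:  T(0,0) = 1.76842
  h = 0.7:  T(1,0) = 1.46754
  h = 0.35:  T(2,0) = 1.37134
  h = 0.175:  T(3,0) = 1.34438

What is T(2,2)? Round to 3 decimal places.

1.337

T(1,1) = (4·1.46754 − 1.76842) / 3 = 1.36725
T(2,1) = (4·1.37134 − 1.46754) / 3 = 1.33927
T(2,2) = (16·1.33927 − 1.36725) / 15 = 1.33740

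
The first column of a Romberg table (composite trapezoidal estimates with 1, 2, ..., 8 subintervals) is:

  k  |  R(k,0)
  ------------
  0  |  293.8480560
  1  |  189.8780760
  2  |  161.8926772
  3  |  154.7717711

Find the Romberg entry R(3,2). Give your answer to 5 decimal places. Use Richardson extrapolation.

Richardson extrapolation on the trapezoidal column (denominator 4−1=3):
R(2,1) = 161.8926772 + (161.8926772 − 189.8780760)/3 = 152.5642109
R(3,1) = (4·154.7717711 − 161.8926772) / 3 = 152.3981357
R(3,2) = (16·152.3981357 − 152.5642109) / 15 = 152.3870640

152.38706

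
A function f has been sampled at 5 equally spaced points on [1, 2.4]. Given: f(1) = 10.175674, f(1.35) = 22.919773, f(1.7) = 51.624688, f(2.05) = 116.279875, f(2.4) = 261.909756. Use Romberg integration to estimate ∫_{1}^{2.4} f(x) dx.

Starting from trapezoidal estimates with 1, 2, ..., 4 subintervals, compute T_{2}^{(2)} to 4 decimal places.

108.5542

T_{0}^{(0)} (trapezoid, 1 panel, h=1.4000): 190.459801
T_{1}^{(0)} (trapezoid, 2 panels, h=0.7000): 131.367182
T_{2}^{(0)} (trapezoid, 4 panels, h=0.3500): 114.403468
T_{1}^{(1)} = 131.367182 + (131.367182 − 190.459801)/3 = 111.669642
T_{2}^{(1)} = 114.403468 + (114.403468 − 131.367182)/3 = 108.748897
T_{2}^{(2)} = 108.748897 + (108.748897 − 111.669642)/15 = 108.554181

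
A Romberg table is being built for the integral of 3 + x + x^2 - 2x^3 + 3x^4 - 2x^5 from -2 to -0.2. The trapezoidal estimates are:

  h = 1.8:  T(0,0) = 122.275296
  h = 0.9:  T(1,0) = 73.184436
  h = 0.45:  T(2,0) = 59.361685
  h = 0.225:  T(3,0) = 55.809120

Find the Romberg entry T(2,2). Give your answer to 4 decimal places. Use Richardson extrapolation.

54.6163

T(1,1) = 73.184436 + (73.184436 − 122.275296)/3 = 56.820816
T(2,1) = (4·59.361685 − 73.184436) / 3 = 54.754101
T(2,2) = (16·54.754101 − 56.820816) / 15 = 54.616320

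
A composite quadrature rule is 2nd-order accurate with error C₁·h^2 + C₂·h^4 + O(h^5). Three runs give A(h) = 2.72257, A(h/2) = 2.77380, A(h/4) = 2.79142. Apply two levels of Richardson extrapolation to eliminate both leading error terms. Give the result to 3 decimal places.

First eliminate the h^2 term (factor 2^2 = 4):
  B₁ = (4·2.77380 − 2.72257)/3 = 2.79088
  B₂ = (4·2.79142 − 2.77380)/3 = 2.79729
Then eliminate the h^4 term (factor 2^4 = 16):
  (16·2.79729 − 2.79088)/15 = 2.79772

2.798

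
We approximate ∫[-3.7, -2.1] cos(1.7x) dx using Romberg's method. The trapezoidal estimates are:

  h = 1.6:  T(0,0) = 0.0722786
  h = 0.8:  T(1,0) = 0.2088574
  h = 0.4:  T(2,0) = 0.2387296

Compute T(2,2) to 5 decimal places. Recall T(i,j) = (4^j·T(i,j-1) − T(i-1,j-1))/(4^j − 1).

0.24831

Richardson extrapolation on the trapezoidal column (denominator 4−1=3):
T(1,1) = 0.2088574 + (0.2088574 − 0.0722786)/3 = 0.2543837
T(2,1) = (4·0.2387296 − 0.2088574) / 3 = 0.2486870
T(2,2) = (16·0.2486870 − 0.2543837) / 15 = 0.2483072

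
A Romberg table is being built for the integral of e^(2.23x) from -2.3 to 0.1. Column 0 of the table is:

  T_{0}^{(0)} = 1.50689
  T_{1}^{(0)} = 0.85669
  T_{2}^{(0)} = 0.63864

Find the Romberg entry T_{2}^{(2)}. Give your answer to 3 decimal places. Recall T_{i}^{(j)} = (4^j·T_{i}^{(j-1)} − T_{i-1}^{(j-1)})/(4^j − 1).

0.561

Richardson extrapolation on the trapezoidal column (denominator 4−1=3):
T_{1}^{(1)} = (4·0.85669 − 1.50689) / 3 = 0.63996
T_{2}^{(1)} = 0.63864 + (0.63864 − 0.85669)/3 = 0.56596
T_{2}^{(2)} = (16·0.56596 − 0.63996) / 15 = 0.56103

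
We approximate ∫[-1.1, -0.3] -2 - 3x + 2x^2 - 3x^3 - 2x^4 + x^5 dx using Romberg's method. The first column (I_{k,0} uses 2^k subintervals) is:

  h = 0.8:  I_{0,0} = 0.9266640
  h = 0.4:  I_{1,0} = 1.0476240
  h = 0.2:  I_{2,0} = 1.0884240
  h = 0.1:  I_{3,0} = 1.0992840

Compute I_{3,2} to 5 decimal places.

1.10296

I_{2,1} = 1.0884240 + (1.0884240 − 1.0476240)/3 = 1.1020240
I_{3,1} = 1.0992840 + (1.0992840 − 1.0884240)/3 = 1.1029040
I_{3,2} = 1.1029040 + (1.1029040 − 1.1020240)/15 = 1.1029627
(Column j=1 coincides with Simpson's rule on the same nodes.)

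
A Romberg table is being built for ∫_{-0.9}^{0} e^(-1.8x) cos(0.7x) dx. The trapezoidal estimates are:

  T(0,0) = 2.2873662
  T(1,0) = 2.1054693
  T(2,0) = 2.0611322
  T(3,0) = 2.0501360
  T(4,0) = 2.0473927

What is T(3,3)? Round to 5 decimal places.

T(1,1) = 2.1054693 + (2.1054693 − 2.2873662)/3 = 2.0448370
T(2,1) = 2.0611322 + (2.0611322 − 2.1054693)/3 = 2.0463532
T(3,1) = 2.0501360 + (2.0501360 − 2.0611322)/3 = 2.0464706
T(2,2) = (16·2.0463532 − 2.0448370) / 15 = 2.0464543
T(3,2) = (16·2.0464706 − 2.0463532) / 15 = 2.0464784
T(3,3) = 2.0464784 + (2.0464784 − 2.0464543)/63 = 2.0464788
(Column j=1 coincides with Simpson's rule on the same nodes.)

2.04648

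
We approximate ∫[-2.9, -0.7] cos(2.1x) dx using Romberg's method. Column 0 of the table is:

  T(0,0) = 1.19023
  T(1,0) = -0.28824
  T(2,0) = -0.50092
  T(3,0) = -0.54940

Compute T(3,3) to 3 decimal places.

-0.565

Richardson extrapolation on the trapezoidal column (denominator 4−1=3):
T(1,1) = (4·(-0.28824) − 1.19023) / 3 = -0.78106
T(2,1) = (4·(-0.50092) − (-0.28824)) / 3 = -0.57181
T(3,1) = (4·(-0.54940) − (-0.50092)) / 3 = -0.56556
T(2,2) = (16·(-0.57181) − (-0.78106)) / 15 = -0.55786
T(3,2) = (16·(-0.56556) − (-0.57181)) / 15 = -0.56514
T(3,3) = -0.56514 + (-0.56514 − (-0.55786))/63 = -0.56526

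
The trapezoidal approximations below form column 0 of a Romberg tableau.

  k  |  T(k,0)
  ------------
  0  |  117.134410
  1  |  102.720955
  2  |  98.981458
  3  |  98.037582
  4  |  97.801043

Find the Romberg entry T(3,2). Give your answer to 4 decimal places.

97.7222

Richardson extrapolation on the trapezoidal column (denominator 4−1=3):
T(2,1) = 98.981458 + (98.981458 − 102.720955)/3 = 97.734959
T(3,1) = (4·98.037582 − 98.981458) / 3 = 97.722957
T(3,2) = 97.722957 + (97.722957 − 97.734959)/15 = 97.722157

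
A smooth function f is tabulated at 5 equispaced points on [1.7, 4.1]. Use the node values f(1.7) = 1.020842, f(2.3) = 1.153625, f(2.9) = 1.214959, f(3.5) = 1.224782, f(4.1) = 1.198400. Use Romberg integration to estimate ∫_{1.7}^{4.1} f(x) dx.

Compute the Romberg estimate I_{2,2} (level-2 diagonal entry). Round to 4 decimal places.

2.8326

I_{0,0} (trapezoid, 1 panel, h=2.4000): 2.663090
I_{1,0} (trapezoid, 2 panels, h=1.2000): 2.789496
I_{2,0} (trapezoid, 4 panels, h=0.6000): 2.821792
I_{1,1} = 2.789496 + (2.789496 − 2.663090)/3 = 2.831631
I_{2,1} = 2.821792 + (2.821792 − 2.789496)/3 = 2.832557
I_{2,2} = 2.832557 + (2.832557 − 2.831631)/15 = 2.832619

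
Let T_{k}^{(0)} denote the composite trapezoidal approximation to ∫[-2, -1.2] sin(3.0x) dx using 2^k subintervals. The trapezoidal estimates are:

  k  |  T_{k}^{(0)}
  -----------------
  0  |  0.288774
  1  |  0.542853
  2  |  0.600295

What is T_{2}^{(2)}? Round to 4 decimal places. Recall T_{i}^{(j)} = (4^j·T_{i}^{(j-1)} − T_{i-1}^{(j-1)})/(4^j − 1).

T_{1}^{(1)} = 0.542853 + (0.542853 − 0.288774)/3 = 0.627546
T_{2}^{(1)} = (4·0.600295 − 0.542853) / 3 = 0.619442
T_{2}^{(2)} = 0.619442 + (0.619442 − 0.627546)/15 = 0.618902

0.6189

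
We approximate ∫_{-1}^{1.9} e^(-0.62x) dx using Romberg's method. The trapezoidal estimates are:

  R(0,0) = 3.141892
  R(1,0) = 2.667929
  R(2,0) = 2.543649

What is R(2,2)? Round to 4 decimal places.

2.5017

Richardson extrapolation on the trapezoidal column (denominator 4−1=3):
R(1,1) = 2.667929 + (2.667929 − 3.141892)/3 = 2.509941
R(2,1) = (4·2.543649 − 2.667929) / 3 = 2.502222
R(2,2) = (16·2.502222 − 2.509941) / 15 = 2.501707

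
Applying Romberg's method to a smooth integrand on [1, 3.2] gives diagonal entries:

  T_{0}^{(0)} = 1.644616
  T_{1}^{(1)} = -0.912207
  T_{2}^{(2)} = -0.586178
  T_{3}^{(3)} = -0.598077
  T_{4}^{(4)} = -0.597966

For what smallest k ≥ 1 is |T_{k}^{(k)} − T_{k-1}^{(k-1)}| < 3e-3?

|T_{1}^{(1)} − T_{0}^{(0)}| = 2.556823 ≥ 3e-3
|T_{2}^{(2)} − T_{1}^{(1)}| = 0.326029 ≥ 3e-3
|T_{3}^{(3)} − T_{2}^{(2)}| = 0.011899 ≥ 3e-3
|T_{4}^{(4)} − T_{3}^{(3)}| = 0.000111 < 3e-3

k = 4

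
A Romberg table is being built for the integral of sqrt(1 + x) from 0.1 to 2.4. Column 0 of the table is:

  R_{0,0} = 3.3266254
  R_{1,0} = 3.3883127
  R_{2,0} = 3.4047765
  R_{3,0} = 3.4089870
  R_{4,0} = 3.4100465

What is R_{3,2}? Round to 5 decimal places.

3.41040

Richardson extrapolation on the trapezoidal column (denominator 4−1=3):
R_{2,1} = 3.4047765 + (3.4047765 − 3.3883127)/3 = 3.4102644
R_{3,1} = 3.4089870 + (3.4089870 − 3.4047765)/3 = 3.4103905
R_{3,2} = (16·3.4103905 − 3.4102644) / 15 = 3.4103989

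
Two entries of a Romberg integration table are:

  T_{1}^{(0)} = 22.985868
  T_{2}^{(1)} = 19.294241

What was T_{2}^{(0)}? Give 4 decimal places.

From T_{2}^{(1)} = (4·T_{2}^{(0)} − T_{1}^{(0)})/3, solve for T_{2}^{(0)}:
4·T_{2}^{(0)} = 3·19.294241 + 22.985868 = 80.868591
T_{2}^{(0)} = 20.217148

20.2171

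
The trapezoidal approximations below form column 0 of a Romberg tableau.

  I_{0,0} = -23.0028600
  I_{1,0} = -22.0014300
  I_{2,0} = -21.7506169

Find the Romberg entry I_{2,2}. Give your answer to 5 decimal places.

-21.66697

Richardson extrapolation on the trapezoidal column (denominator 4−1=3):
I_{1,1} = -22.0014300 + (-22.0014300 − (-23.0028600))/3 = -21.6676200
I_{2,1} = -21.7506169 + (-21.7506169 − (-22.0014300))/3 = -21.6670125
I_{2,2} = -21.6670125 + (-21.6670125 − (-21.6676200))/15 = -21.6669720
(Column j=1 coincides with Simpson's rule on the same nodes.)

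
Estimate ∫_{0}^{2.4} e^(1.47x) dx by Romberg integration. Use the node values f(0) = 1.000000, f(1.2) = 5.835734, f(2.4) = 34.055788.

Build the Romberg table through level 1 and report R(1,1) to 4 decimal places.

23.3595

R(0,0) (trapezoid, 1 panel, h=2.4000): 42.066946
R(1,0) (trapezoid, 2 panels, h=1.2000): 28.036354
R(1,1) = 28.036354 + (28.036354 − 42.066946)/3 = 23.359490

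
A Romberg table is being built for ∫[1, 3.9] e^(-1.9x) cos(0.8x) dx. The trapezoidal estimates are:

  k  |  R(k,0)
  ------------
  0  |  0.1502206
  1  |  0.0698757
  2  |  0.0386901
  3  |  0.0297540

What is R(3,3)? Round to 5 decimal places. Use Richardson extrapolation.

0.02666

Richardson extrapolation on the trapezoidal column (denominator 4−1=3):
R(1,1) = (4·0.0698757 − 0.1502206) / 3 = 0.0430941
R(2,1) = (4·0.0386901 − 0.0698757) / 3 = 0.0282949
R(3,1) = (4·0.0297540 − 0.0386901) / 3 = 0.0267753
R(2,2) = 0.0282949 + (0.0282949 − 0.0430941)/15 = 0.0273083
R(3,2) = 0.0267753 + (0.0267753 − 0.0282949)/15 = 0.0266740
R(3,3) = (64·0.0266740 − 0.0273083) / 63 = 0.0266639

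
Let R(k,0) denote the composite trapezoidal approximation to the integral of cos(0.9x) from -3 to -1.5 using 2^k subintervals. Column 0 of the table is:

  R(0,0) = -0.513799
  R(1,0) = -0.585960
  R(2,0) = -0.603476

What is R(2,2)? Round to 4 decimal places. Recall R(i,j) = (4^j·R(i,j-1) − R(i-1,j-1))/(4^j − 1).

R(1,1) = -0.585960 + (-0.585960 − (-0.513799))/3 = -0.610014
R(2,1) = (4·(-0.603476) − (-0.585960)) / 3 = -0.609315
R(2,2) = -0.609315 + (-0.609315 − (-0.610014))/15 = -0.609268

-0.6093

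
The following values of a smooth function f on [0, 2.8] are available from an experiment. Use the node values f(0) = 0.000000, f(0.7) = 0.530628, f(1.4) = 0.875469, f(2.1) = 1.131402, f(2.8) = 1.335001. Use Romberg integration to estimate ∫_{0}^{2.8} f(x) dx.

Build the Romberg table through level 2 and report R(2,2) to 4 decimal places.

R(0,0) (trapezoid, 1 panel, h=2.8000): 1.869001
R(1,0) (trapezoid, 2 panels, h=1.4000): 2.160157
R(2,0) (trapezoid, 4 panels, h=0.7000): 2.243500
R(1,1) = 2.160157 + (2.160157 − 1.869001)/3 = 2.257209
R(2,1) = 2.243500 + (2.243500 − 2.160157)/3 = 2.271281
R(2,2) = 2.271281 + (2.271281 − 2.257209)/15 = 2.272219

2.2722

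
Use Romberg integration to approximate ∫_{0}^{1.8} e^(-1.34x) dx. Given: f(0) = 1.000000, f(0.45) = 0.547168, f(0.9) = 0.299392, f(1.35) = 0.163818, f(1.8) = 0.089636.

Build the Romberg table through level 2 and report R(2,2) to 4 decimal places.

0.6794

R(0,0) (trapezoid, 1 panel, h=1.8000): 0.980672
R(1,0) (trapezoid, 2 panels, h=0.9000): 0.759789
R(2,0) (trapezoid, 4 panels, h=0.4500): 0.699838
R(1,1) = 0.759789 + (0.759789 − 0.980672)/3 = 0.686161
R(2,1) = 0.699838 + (0.699838 − 0.759789)/3 = 0.679854
R(2,2) = 0.679854 + (0.679854 − 0.686161)/15 = 0.679434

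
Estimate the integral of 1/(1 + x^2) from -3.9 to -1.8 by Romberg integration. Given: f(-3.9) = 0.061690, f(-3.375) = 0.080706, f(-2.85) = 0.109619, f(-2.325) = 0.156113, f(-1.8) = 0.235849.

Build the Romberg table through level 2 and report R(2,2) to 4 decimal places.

R(0,0) (trapezoid, 1 panel, h=2.1000): 0.312416
R(1,0) (trapezoid, 2 panels, h=1.0500): 0.271308
R(2,0) (trapezoid, 4 panels, h=0.5250): 0.259984
R(1,1) = 0.271308 + (0.271308 − 0.312416)/3 = 0.257605
R(2,1) = 0.259984 + (0.259984 − 0.271308)/3 = 0.256209
R(2,2) = 0.256209 + (0.256209 − 0.257605)/15 = 0.256116

0.2561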